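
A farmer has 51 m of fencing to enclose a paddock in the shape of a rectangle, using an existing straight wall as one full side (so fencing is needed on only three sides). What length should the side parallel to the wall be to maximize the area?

Let the sides perpendicular to the wall have length x and the parallel side y, so 2x + y = 51 and the area is A = xy = x(51 − 2x).
A'(x) = 51 − 4x = 0 gives x = 51/4, and A''(x) = −4 < 0 confirms a maximum.
Then y = 51 − 2·51/4 = 51/2 and A = 2601/8.

51/2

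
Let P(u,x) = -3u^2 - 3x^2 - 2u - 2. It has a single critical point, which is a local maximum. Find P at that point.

-5/3

∂P/∂u = -6u - 2 = 0 and ∂P/∂x = -6x = 0, so (u, x) = (-1/3, 0).
The Hessian has P_{uu} = -6, P_{xx} = -6, P_{ux} = 0, giving D = 36 > 0 with P_{uu} < 0, so the point is a local maximum.
P(-1/3, 0) = -5/3.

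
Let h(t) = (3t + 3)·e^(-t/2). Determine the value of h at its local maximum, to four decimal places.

Differentiating with the product rule gives h'(t) = (-(3/2)t + 3/2)·e^(-t/2). Since e^(-t/2) > 0, the only critical point is t = 1.
h''(1) has the same sign as -3/2 < 0, so this is a local maximum.
h(1) = (6)·e^(-1/2) ≈ 3.6392.

3.6392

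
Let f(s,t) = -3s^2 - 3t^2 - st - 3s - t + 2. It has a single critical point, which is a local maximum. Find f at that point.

∂f/∂s = -6s - t - 3 = 0 and ∂f/∂t = -s - 6t - 1 = 0, so (s, t) = (-17/35, -3/35).
The Hessian has f_{ss} = -6, f_{tt} = -6, f_{st} = -1, giving D = 35 > 0 with f_{ss} < 0, so the point is a local maximum.
f(-17/35, -3/35) = 97/35.

97/35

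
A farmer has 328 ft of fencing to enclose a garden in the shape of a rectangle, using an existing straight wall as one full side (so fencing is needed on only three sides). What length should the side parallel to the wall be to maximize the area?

Let the sides perpendicular to the wall have length x and the parallel side y, so 2x + y = 328 and the area is A = xy = x(328 − 2x).
A'(x) = 328 − 4x = 0 gives x = 82, and A''(x) = −4 < 0 confirms a maximum.
Then y = 328 − 2·82 = 164 and A = 13448.

164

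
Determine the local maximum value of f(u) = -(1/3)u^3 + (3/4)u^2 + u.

Critical points: f'(u) = -u^2 + (3/2)u + 1 vanishes at u = -1/2, 2.
f''(u) = -2u + 3/2. f''(-1/2) = 5/2 > 0 ⇒ local minimum; f''(2) = -5/2 < 0 ⇒ local maximum.
So the local maximum value is f(2) = 7/3.

7/3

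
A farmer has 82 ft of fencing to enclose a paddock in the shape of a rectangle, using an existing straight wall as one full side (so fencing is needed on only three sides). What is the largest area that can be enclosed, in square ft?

1681/2

Let the sides perpendicular to the wall have length x and the parallel side y, so 2x + y = 82 and the area is A = xy = x(82 − 2x).
A'(x) = 82 − 4x = 0 gives x = 41/2, and A''(x) = −4 < 0 confirms a maximum.
Then y = 82 − 2·41/2 = 41 and A = 1681/2.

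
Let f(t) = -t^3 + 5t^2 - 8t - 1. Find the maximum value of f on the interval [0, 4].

-1

The derivative is -3t^2 + 10t - 8, which vanishes at t = 4/3 and t = 2.
Candidates: f(0) = -1, f(4/3) = -139/27, f(2) = -5, f(4) = -17.
The maximum over the interval is -1, attained at t = 0.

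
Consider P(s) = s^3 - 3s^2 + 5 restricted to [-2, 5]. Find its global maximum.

Differentiating, P'(s) = 3s^2 - 6s; which vanishes at s = 0 and s = 2.
Candidates: P(-2) = -15; P(0) = 5; P(2) = 1; P(5) = 55.
So the maximum is P(5) = 55.

55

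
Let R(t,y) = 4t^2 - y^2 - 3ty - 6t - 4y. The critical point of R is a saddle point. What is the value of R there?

∂R/∂t = 8t - 3y - 6 = 0 and ∂R/∂y = -3t - 2y - 4 = 0, so (t, y) = (0, -2).
The Hessian has R_{tt} = 8, R_{yy} = -2, R_{ty} = -3, giving D = -25 < 0, so the point is a saddle point.
R(0, -2) = 4.

4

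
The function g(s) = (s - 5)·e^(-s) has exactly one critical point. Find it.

Differentiating with the product rule gives g'(s) = (-s + 6)·e^(-s). Since e^(-s) > 0, the only critical point is s = 6.
g''(6) has the same sign as -1 < 0, so this is a local maximum.
g(6) = (1)·e^(-6) ≈ 0.0025.

6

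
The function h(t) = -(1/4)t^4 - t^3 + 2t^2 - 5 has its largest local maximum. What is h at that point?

Critical points: h'(t) = -t^3 - 3t^2 + 4t vanishes at t = -4, 0, 1.
h''(t) = -3t^2 - 6t + 4. h''(-4) = -20 < 0 ⇒ local maximum; h''(0) = 4 > 0 ⇒ local minimum; h''(1) = -5 < 0 ⇒ local maximum.
The largest local maximum is h(-4) = 27.

27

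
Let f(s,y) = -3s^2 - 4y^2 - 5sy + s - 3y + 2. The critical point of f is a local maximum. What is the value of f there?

∂f/∂s = -6s - 5y + 1 = 0 and ∂f/∂y = -5s - 8y - 3 = 0, so (s, y) = (1, -1).
The Hessian has f_{ss} = -6, f_{yy} = -8, f_{sy} = -5, giving D = 23 > 0 with f_{ss} < 0, so the point is a local maximum.
f(1, -1) = 4.

4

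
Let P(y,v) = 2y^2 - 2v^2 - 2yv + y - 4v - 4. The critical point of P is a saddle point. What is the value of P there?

∂P/∂y = 4y - 2v + 1 = 0 and ∂P/∂v = -2y - 4v - 4 = 0, so (y, v) = (-3/5, -7/10).
The Hessian has P_{yy} = 4, P_{vv} = -4, P_{yv} = -2, giving D = -20 < 0, so the point is a saddle point.
P(-3/5, -7/10) = -29/10.

-29/10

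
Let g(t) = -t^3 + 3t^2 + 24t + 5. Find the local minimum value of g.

g'(t) = -3t^2 + 6t + 24 = 0 at t = -2, 4.
g''(t) = -6t + 6. g''(-2) = 18 > 0 ⇒ local minimum; g''(4) = -18 < 0 ⇒ local maximum.
So the local minimum value is g(-2) = -23.

-23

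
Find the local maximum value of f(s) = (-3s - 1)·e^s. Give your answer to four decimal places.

0.7908

f'(s) = (-3)·e^s + (-3s - 1)·1·e^s = (-3s - 4)·e^s. Since e^s > 0, the only critical point is s = -4/3.
f''(-4/3) has the same sign as -3 < 0, so this is a local maximum.
f(-4/3) = (3)·e^(-4/3) ≈ 0.7908.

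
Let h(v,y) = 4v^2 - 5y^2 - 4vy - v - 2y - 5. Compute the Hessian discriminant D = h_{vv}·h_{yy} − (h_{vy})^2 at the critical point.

-96

∂h/∂v = 8v - 4y - 1 = 0 and ∂h/∂y = -4v - 10y - 2 = 0, so (v, y) = (1/48, -5/24).
The Hessian has h_{vv} = 8, h_{yy} = -10, h_{vy} = -4, giving D = -96 < 0, so the point is a saddle point.
D = (8)·(-10) − (-4)^2 = -96.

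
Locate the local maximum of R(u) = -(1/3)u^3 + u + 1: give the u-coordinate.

R'(u) = -u^2 + 1. Setting R'(u) = 0 gives u ∈ {-1, 1}.
Since R''(u) = -2u, we get R''(-1) = 2 > 0 ⇒ local minimum; R''(1) = -2 < 0 ⇒ local maximum.
So the local maximum value is R(1) = 5/3.

1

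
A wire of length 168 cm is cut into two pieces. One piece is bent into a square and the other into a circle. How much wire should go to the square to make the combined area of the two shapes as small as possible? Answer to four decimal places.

Let x be the length used for the square. Square side x/4; circle radius (168−x)/(2π).
A(x) = (x/4)² + π·((168−x)/(2π))² = x²/16 + (168−x)²/(4π) for 0 ≤ x ≤ 168. A'(x) = x/8 − (168−x)/(2π) = 0 gives x = 4·168/(π+4) ≈ 94.0967.
A'' = 1/8 + 1/(2π) > 0, so this gives the minimum combined area; x ≈ 94.0967 cm to the square.

94.0967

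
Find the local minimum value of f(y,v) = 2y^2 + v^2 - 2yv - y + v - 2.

∂f/∂y = 4y - 2v - 1 = 0 and ∂f/∂v = -2y + 2v + 1 = 0, so (y, v) = (0, -1/2).
The Hessian has f_{yy} = 4, f_{vv} = 2, f_{yv} = -2, giving D = 4 > 0 with f_{yy} > 0, so the point is a local minimum.
f(0, -1/2) = -9/4.

-9/4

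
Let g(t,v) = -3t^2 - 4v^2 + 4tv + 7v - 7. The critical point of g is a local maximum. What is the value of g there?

-77/32

∂g/∂t = -6t + 4v = 0 and ∂g/∂v = 4t - 8v + 7 = 0, so (t, v) = (7/8, 21/16).
The Hessian has g_{tt} = -6, g_{vv} = -8, g_{tv} = 4, giving D = 32 > 0 with g_{tt} < 0, so the point is a local maximum.
g(7/8, 21/16) = -77/32.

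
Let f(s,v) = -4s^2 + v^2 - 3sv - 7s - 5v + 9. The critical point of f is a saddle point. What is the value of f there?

∂f/∂s = -8s - 3v - 7 = 0 and ∂f/∂v = -3s + 2v - 5 = 0, so (s, v) = (-29/25, 19/25).
The Hessian has f_{ss} = -8, f_{vv} = 2, f_{sv} = -3, giving D = -25 < 0, so the point is a saddle point.
f(-29/25, 19/25) = 279/25.

279/25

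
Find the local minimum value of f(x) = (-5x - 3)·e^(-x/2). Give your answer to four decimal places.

f'(x) = (-5)·e^(-x/2) + (-5x - 3)·(-1/2)·e^(-x/2) = ((5/2)x - 7/2)·e^(-x/2). Since e^(-x/2) > 0, the only critical point is x = 7/5.
f''(7/5) has the same sign as 5/2 > 0, so this is a local minimum.
f(7/5) = (-10)·e^(-7/10) ≈ -4.9659.

-4.9659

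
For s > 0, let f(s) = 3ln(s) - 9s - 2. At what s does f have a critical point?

f'(s) = 3/s − 9 = 0 gives s = 1/3.
f''(s) = -3/s², which is negative for s > 0, so this is a local maximum.
f(1/3) = 3·ln(1/3) - 3 - 2 ≈ -8.2958.

1/3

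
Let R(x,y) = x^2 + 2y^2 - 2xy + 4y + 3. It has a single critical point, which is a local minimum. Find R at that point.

∂R/∂x = 2x - 2y = 0 and ∂R/∂y = -2x + 4y + 4 = 0, so (x, y) = (-2, -2).
The Hessian has R_{xx} = 2, R_{yy} = 4, R_{xy} = -2, giving D = 4 > 0 with R_{xx} > 0, so the point is a local minimum.
R(-2, -2) = -1.

-1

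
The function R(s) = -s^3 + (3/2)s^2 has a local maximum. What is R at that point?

1/2

Critical points: R'(s) = -3s^2 + 3s vanishes at s = 0, 1.
R''(s) = -6s + 3. R''(0) = 3 > 0 ⇒ local minimum; R''(1) = -3 < 0 ⇒ local maximum.
Thus R has its local maximum at s = 1, with value 1/2.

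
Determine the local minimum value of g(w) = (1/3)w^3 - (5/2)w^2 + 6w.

9/2

Critical points: g'(w) = w^2 - 5w + 6 vanishes at w = 2, 3.
Since g''(w) = 2w - 5, we get g''(2) = -1 < 0 ⇒ local maximum; g''(3) = 1 > 0 ⇒ local minimum.
The local minimum is g(3) = 9/2.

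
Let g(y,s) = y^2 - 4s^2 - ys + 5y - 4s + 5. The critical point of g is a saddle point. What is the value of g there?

-19/17

∂g/∂y = 2y - s + 5 = 0 and ∂g/∂s = -y - 8s - 4 = 0, so (y, s) = (-44/17, -3/17).
The Hessian has g_{yy} = 2, g_{ss} = -8, g_{ys} = -1, giving D = -17 < 0, so the point is a saddle point.
g(-44/17, -3/17) = -19/17.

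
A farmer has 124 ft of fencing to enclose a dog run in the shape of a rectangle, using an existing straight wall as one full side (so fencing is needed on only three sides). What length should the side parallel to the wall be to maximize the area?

Let the sides perpendicular to the wall have length x and the parallel side y, so 2x + y = 124 and the area is A = xy = x(124 − 2x).
A'(x) = 124 − 4x = 0 gives x = 31, and A''(x) = −4 < 0 confirms a maximum.
Then y = 124 − 2·31 = 62 and A = 1922.

62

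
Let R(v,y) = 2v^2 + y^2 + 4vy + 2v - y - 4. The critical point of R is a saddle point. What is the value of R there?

-9/4

∂R/∂v = 4v + 4y + 2 = 0 and ∂R/∂y = 4v + 2y - 1 = 0, so (v, y) = (1, -3/2).
The Hessian has R_{vv} = 4, R_{yy} = 2, R_{vy} = 4, giving D = -8 < 0, so the point is a saddle point.
R(1, -3/2) = -9/4.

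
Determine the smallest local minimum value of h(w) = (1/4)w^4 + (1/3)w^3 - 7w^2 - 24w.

-368/3

h'(w) = w^3 + w^2 - 14w - 24. Setting h'(w) = 0 gives w ∈ {-3, -2, 4}.
Since h''(w) = 3w^2 + 2w - 14, we get h''(-3) = 7 > 0 ⇒ local minimum; h''(-2) = -6 < 0 ⇒ local maximum; h''(4) = 42 > 0 ⇒ local minimum.
Thus h has its smallest local minimum at w = 4, with value -368/3.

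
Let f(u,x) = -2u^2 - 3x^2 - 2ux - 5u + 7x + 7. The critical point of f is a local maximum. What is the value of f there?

∂f/∂u = -4u - 2x - 5 = 0 and ∂f/∂x = -2u - 6x + 7 = 0, so (u, x) = (-11/5, 19/10).
The Hessian has f_{uu} = -4, f_{xx} = -6, f_{ux} = -2, giving D = 20 > 0 with f_{uu} < 0, so the point is a local maximum.
f(-11/5, 19/10) = 383/20.

383/20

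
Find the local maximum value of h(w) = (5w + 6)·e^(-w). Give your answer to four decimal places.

By the product rule, h'(w) = (-5w - 1)·e^(-w). Since e^(-w) > 0, the only critical point is w = -1/5.
h''(-1/5) has the same sign as -5 < 0, so this is a local maximum.
h(-1/5) = (5)·e^(1/5) ≈ 6.1070.

6.1070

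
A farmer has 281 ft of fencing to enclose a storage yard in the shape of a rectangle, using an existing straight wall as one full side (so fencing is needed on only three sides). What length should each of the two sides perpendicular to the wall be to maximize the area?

281/4

Let the sides perpendicular to the wall have length x and the parallel side y, so 2x + y = 281 and the area is A = xy = x(281 − 2x).
A'(x) = 281 − 4x = 0 gives x = 281/4, and A''(x) = −4 < 0 confirms a maximum.
Then y = 281 − 2·281/4 = 281/2 and A = 78961/8.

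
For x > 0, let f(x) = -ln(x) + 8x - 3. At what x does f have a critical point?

f'(x) = -1/x + 8 = 0 gives x = 1/8.
f''(x) = 1/x², which is positive for x > 0, so this is a local minimum.
f(1/8) = -1·ln(1/8) + 1 - 3 ≈ 0.0794.

1/8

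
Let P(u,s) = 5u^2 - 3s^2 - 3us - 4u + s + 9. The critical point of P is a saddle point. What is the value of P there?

566/69

∂P/∂u = 10u - 3s - 4 = 0 and ∂P/∂s = -3u - 6s + 1 = 0, so (u, s) = (9/23, -2/69).
The Hessian has P_{uu} = 10, P_{ss} = -6, P_{us} = -3, giving D = -69 < 0, so the point is a saddle point.
P(9/23, -2/69) = 566/69.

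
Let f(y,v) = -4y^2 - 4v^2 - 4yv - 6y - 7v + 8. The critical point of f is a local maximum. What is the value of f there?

139/12

∂f/∂y = -8y - 4v - 6 = 0 and ∂f/∂v = -4y - 8v - 7 = 0, so (y, v) = (-5/12, -2/3).
The Hessian has f_{yy} = -8, f_{vv} = -8, f_{yv} = -4, giving D = 48 > 0 with f_{yy} < 0, so the point is a local maximum.
f(-5/12, -2/3) = 139/12.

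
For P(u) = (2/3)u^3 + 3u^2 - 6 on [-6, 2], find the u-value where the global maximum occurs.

Differentiating, P'(u) = 2u^2 + 6u; which vanishes at u = -3 and u = 0.
Evaluating at the critical points and endpoints: P(-6) = -42, P(-3) = 3, P(0) = -6, P(2) = 34/3.
So the maximum is P(2) = 34/3.

2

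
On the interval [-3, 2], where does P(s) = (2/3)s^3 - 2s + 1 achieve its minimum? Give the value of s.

P'(s) = 2s^2 - 2, which vanishes at s = -1 and s = 1.
Candidates: P(-3) = -11; P(-1) = 7/3; P(1) = -1/3; P(2) = 7/3.
So the minimum is P(-3) = -11.

-3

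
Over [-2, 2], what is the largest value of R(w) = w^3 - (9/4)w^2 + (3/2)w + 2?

4

R'(w) = 3w^2 - (9/2)w + 3/2, which vanishes at w = 1/2 and w = 1.
Candidates: R(-2) = -18,  R(1/2) = 37/16,  R(1) = 9/4,  R(2) = 4.
The maximum over the interval is 4, attained at w = 2.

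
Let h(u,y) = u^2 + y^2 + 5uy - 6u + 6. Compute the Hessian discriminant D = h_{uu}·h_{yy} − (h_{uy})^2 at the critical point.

∂h/∂u = 2u + 5y - 6 = 0 and ∂h/∂y = 5u + 2y = 0, so (u, y) = (-4/7, 10/7).
The Hessian has h_{uu} = 2, h_{yy} = 2, h_{uy} = 5, giving D = -21 < 0, so the point is a saddle point.
D = (2)·(2) − (5)^2 = -21.

-21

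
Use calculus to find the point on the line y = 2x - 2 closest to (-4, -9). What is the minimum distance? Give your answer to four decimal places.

0.4472

Minimize D(x)^2 = (x + 4)^2 + (2x + 7)^2.
d/dx[D^2] = 2(x + 4) + 2·2·(2x + 7) = 0 ⇒ x = -18/5.
Then y = -46/5 and the distance is √(1/5) ≈ 0.4472.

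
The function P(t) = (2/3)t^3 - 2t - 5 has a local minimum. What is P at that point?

P'(t) = 2t^2 - 2 = 0 at t = -1, 1.
P''(t) = 4t. P''(-1) = -4 < 0 ⇒ local maximum; P''(1) = 4 > 0 ⇒ local minimum.
Thus P has its local minimum at t = 1, with value -19/3.

-19/3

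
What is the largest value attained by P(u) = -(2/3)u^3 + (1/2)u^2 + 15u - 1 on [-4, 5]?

61/2

Differentiating, P'(u) = -2u^2 + u + 15; which vanishes at u = -5/2 and u = 3.
Candidates: P(-4) = -31/3; P(-5/2) = -599/24; P(3) = 61/2; P(5) = 19/6.
Hence the absolute maximum is 61/2 at u = 3.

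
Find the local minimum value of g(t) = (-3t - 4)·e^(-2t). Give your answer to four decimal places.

-7.9417

g'(t) = (-3)·e^(-2t) + (-3t - 4)·(-2)·e^(-2t) = (6t + 5)·e^(-2t). Since e^(-2t) > 0, the only critical point is t = -5/6.
g''(-5/6) has the same sign as 6 > 0, so this is a local minimum.
g(-5/6) = (-3/2)·e^(5/3) ≈ -7.9417.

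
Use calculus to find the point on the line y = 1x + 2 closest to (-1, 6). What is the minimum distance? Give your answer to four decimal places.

3.5355

Minimize D(x)^2 = (x + 1)^2 + (x - 4)^2.
d/dx[D^2] = 2(x + 1) + 2·1·(x - 4) = 0 ⇒ x = 3/2.
Then y = 7/2 and the distance is √(25/2) ≈ 3.5355.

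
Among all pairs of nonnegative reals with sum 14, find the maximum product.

With x + y = 14, the product is P(x) = x(14 − x).
P'(x) = 14 − 2x = 0 gives x = 7; P'' = −2 < 0, so this is the maximum.
P = 7·7 = 49.

49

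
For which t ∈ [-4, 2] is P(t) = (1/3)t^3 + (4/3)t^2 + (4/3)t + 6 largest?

2

The derivative is t^2 + (8/3)t + 4/3, which vanishes at t = -2 and t = -2/3.
Compare values at every candidate in [-4, 2]: P(-4) = 2/3, P(-2) = 6, P(-2/3) = 454/81, P(2) = 50/3.
So the maximum is P(2) = 50/3.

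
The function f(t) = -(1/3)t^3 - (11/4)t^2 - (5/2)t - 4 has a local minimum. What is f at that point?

-223/12

f'(t) = -t^2 - (11/2)t - 5/2 = 0 at t = -5, -1/2.
Since f''(t) = -2t - 11/2, we get f''(-5) = 9/2 > 0 ⇒ local minimum; f''(-1/2) = -9/2 < 0 ⇒ local maximum.
The local minimum is f(-5) = -223/12.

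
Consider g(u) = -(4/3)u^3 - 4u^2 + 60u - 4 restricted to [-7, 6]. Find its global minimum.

The derivative is -4u^2 - 8u + 60, which vanishes at u = -5 and u = 3.
Evaluating at the critical points and endpoints: g(-7) = -488/3,  g(-5) = -712/3,  g(3) = 104,  g(6) = -76.
So the minimum is g(-5) = -712/3.

-712/3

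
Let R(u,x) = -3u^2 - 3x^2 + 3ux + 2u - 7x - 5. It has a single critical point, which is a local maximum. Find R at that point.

∂R/∂u = -6u + 3x + 2 = 0 and ∂R/∂x = 3u - 6x - 7 = 0, so (u, x) = (-1/3, -4/3).
The Hessian has R_{uu} = -6, R_{xx} = -6, R_{ux} = 3, giving D = 27 > 0 with R_{uu} < 0, so the point is a local maximum.
R(-1/3, -4/3) = -2/3.

-2/3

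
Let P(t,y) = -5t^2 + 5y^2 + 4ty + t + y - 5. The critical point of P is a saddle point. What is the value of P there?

∂P/∂t = -10t + 4y + 1 = 0 and ∂P/∂y = 4t + 10y + 1 = 0, so (t, y) = (3/58, -7/58).
The Hessian has P_{tt} = -10, P_{yy} = 10, P_{ty} = 4, giving D = -116 < 0, so the point is a saddle point.
P(3/58, -7/58) = -146/29.

-146/29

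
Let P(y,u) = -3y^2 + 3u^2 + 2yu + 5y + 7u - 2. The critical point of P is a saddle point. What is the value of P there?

-111/20

∂P/∂y = -6y + 2u + 5 = 0 and ∂P/∂u = 2y + 6u + 7 = 0, so (y, u) = (2/5, -13/10).
The Hessian has P_{yy} = -6, P_{uu} = 6, P_{yu} = 2, giving D = -40 < 0, so the point is a saddle point.
P(2/5, -13/10) = -111/20.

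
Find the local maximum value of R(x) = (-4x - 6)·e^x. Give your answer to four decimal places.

R'(x) = (-4)·e^x + (-4x - 6)·1·e^x = (-4x - 10)·e^x. Since e^x > 0, the only critical point is x = -5/2.
R''(-5/2) has the same sign as -4 < 0, so this is a local maximum.
R(-5/2) = (4)·e^(-5/2) ≈ 0.3283.

0.3283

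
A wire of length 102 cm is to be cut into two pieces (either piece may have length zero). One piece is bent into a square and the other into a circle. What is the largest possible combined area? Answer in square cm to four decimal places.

Let x be the length used for the square. Square side x/4; circle radius (102−x)/(2π).
A(x) = (x/4)² + π·((102−x)/(2π))² = x²/16 + (102−x)²/(4π) for 0 ≤ x ≤ 102. A'(x) = x/8 − (102−x)/(2π) = 0 gives x = 4·102/(π+4) ≈ 57.1301.
A'' > 0, so the interior critical point is a minimum; the maximum is at an endpoint. A(0) = 827.9240 and A(102) = 650.2500, so the largest area is 827.9240.

827.9240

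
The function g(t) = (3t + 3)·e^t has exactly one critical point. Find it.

-2

Differentiating with the product rule gives g'(t) = (3t + 6)·e^t. Since e^t > 0, the only critical point is t = -2.
g''(-2) has the same sign as 3 > 0, so this is a local minimum.
g(-2) = (-3)·e^(-2) ≈ -0.4060.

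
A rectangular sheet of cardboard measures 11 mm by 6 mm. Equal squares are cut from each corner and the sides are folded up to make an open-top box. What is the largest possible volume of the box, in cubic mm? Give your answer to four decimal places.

37.1883

With cut size x, the volume is V(x) = x(11 − 2x)(6 − 2x) for 0 < x < 3.
V'(x) = 12x^2 − 68x + 66. Setting V'(x) = 0 gives x ≈ 1.2434 (the root in (0, 3)).
V''(x) = 24x − 68 is negative there, so this is the maximum; V ≈ 37.1883.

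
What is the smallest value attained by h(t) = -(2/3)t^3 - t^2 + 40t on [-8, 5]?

h'(t) = -2t^2 - 2t + 40, which vanishes at t = -5 and t = 4.
Candidates: h(-8) = -128/3,  h(-5) = -425/3,  h(4) = 304/3,  h(5) = 275/3.
The minimum over the interval is -425/3, attained at t = -5.

-425/3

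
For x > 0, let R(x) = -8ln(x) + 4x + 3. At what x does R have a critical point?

R'(x) = -8/x + 4 = 0 gives x = 2.
R''(x) = 8/x², which is positive for x > 0, so this is a local minimum.
R(2) = -8·ln(2) + 8 + 3 ≈ 5.4548.

2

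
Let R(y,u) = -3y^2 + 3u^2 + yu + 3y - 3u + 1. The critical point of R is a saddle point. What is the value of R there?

46/37

∂R/∂y = -6y + u + 3 = 0 and ∂R/∂u = y + 6u - 3 = 0, so (y, u) = (21/37, 15/37).
The Hessian has R_{yy} = -6, R_{uu} = 6, R_{yu} = 1, giving D = -37 < 0, so the point is a saddle point.
R(21/37, 15/37) = 46/37.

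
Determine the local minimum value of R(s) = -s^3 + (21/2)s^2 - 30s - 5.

R'(s) = -3s^2 + 21s - 30. Setting R'(s) = 0 gives s ∈ {2, 5}.
Since R''(s) = -6s + 21, we get R''(2) = 9 > 0 ⇒ local minimum; R''(5) = -9 < 0 ⇒ local maximum.
So the local minimum value is R(2) = -31.

-31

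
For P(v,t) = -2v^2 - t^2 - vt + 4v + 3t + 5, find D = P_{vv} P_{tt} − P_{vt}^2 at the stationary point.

∂P/∂v = -4v - t + 4 = 0 and ∂P/∂t = -v - 2t + 3 = 0, so (v, t) = (5/7, 8/7).
The Hessian has P_{vv} = -4, P_{tt} = -2, P_{vt} = -1, giving D = 7 > 0 with P_{vv} < 0, so the point is a local maximum.
D = (-4)·(-2) − (-1)^2 = 7.

7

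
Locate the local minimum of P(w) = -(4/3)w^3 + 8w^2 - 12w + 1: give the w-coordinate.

Critical points: P'(w) = -4w^2 + 16w - 12 vanishes at w = 1, 3.
Since P''(w) = -8w + 16, we get P''(1) = 8 > 0 ⇒ local minimum; P''(3) = -8 < 0 ⇒ local maximum.
So the local minimum value is P(1) = -13/3.

1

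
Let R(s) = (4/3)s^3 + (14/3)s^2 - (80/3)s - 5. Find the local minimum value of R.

-2455/81

Critical points: R'(s) = 4s^2 + (28/3)s - 80/3 vanishes at s = -4, 5/3.
R''(s) = 8s + 28/3. R''(-4) = -68/3 < 0 ⇒ local maximum; R''(5/3) = 68/3 > 0 ⇒ local minimum.
So the local minimum value is R(5/3) = -2455/81.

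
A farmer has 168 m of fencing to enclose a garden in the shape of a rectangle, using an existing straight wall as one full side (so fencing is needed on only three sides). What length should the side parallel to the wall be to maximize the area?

Let the sides perpendicular to the wall have length x and the parallel side y, so 2x + y = 168 and the area is A = xy = x(168 − 2x).
A'(x) = 168 − 4x = 0 gives x = 42, and A''(x) = −4 < 0 confirms a maximum.
Then y = 168 − 2·42 = 84 and A = 3528.

84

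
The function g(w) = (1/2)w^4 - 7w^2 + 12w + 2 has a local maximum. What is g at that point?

15/2

g'(w) = 2w^3 - 14w + 12. Setting g'(w) = 0 gives w ∈ {-3, 1, 2}.
Second-derivative test with g''(w) = 6w^2 - 14: g''(-3) = 40 > 0 ⇒ local minimum; g''(1) = -8 < 0 ⇒ local maximum; g''(2) = 10 > 0 ⇒ local minimum.
So the local maximum value is g(1) = 15/2.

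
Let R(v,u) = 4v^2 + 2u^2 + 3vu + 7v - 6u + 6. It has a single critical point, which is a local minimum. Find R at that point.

∂R/∂v = 8v + 3u + 7 = 0 and ∂R/∂u = 3v + 4u - 6 = 0, so (v, u) = (-2, 3).
The Hessian has R_{vv} = 8, R_{uu} = 4, R_{vu} = 3, giving D = 23 > 0 with R_{vv} > 0, so the point is a local minimum.
R(-2, 3) = -10.

-10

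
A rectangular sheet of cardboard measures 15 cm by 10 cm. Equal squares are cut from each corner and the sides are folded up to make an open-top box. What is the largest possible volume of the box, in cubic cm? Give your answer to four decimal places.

With cut size x, the volume is V(x) = x(15 − 2x)(10 − 2x) for 0 < x < 5.
V'(x) = 12x^2 − 100x + 150. Setting V'(x) = 0 gives x ≈ 1.9619 (the root in (0, 5)).
V''(x) = 24x − 100 is negative there, so this is the maximum; V ≈ 132.0382.

132.0382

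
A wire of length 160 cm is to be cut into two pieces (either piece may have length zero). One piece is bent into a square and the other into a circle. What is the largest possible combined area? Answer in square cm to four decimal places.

Let x be the length used for the square. Square side x/4; circle radius (160−x)/(2π).
A(x) = (x/4)² + π·((160−x)/(2π))² = x²/16 + (160−x)²/(4π) for 0 ≤ x ≤ 160. A'(x) = x/8 − (160−x)/(2π) = 0 gives x = 4·160/(π+4) ≈ 89.6159.
A'' > 0, so the interior critical point is a minimum; the maximum is at an endpoint. A(0) = 2037.1833 and A(160) = 1600.0000, so the largest area is 2037.1833.

2037.1833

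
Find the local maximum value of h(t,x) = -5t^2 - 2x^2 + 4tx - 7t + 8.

145/12

∂h/∂t = -10t + 4x - 7 = 0 and ∂h/∂x = 4t - 4x = 0, so (t, x) = (-7/6, -7/6).
The Hessian has h_{tt} = -10, h_{xx} = -4, h_{tx} = 4, giving D = 24 > 0 with h_{tt} < 0, so the point is a local maximum.
h(-7/6, -7/6) = 145/12.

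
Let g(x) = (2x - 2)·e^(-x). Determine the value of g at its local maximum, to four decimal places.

g'(x) = 2·e^(-x) + (2x - 2)·(-1)·e^(-x) = (-2x + 4)·e^(-x). Since e^(-x) > 0, the only critical point is x = 2.
g''(2) has the same sign as -2 < 0, so this is a local maximum.
g(2) = (2)·e^(-2) ≈ 0.2707.

0.2707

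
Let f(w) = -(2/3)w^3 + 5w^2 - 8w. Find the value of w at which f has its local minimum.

f'(w) = -2w^2 + 10w - 8. Setting f'(w) = 0 gives w ∈ {1, 4}.
Since f''(w) = -4w + 10, we get f''(1) = 6 > 0 ⇒ local minimum; f''(4) = -6 < 0 ⇒ local maximum.
The local minimum is f(1) = -11/3.

1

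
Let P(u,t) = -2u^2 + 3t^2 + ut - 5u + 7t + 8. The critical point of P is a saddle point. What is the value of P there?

212/25

∂P/∂u = -4u + t - 5 = 0 and ∂P/∂t = u + 6t + 7 = 0, so (u, t) = (-37/25, -23/25).
The Hessian has P_{uu} = -4, P_{tt} = 6, P_{ut} = 1, giving D = -25 < 0, so the point is a saddle point.
P(-37/25, -23/25) = 212/25.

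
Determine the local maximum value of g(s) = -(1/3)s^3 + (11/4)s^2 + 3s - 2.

g'(s) = -s^2 + (11/2)s + 3 = 0 at s = -1/2, 6.
Second-derivative test with g''(s) = -2s + 11/2: g''(-1/2) = 13/2 > 0 ⇒ local minimum; g''(6) = -13/2 < 0 ⇒ local maximum.
The local maximum is g(6) = 43.

43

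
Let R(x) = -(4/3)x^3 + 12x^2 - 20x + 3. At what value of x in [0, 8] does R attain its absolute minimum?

8

Differentiating, R'(x) = -4x^2 + 24x - 20; which vanishes at x = 1 and x = 5.
Evaluating at the critical points and endpoints: R(0) = 3; R(1) = -19/3; R(5) = 109/3; R(8) = -215/3.
Hence the absolute minimum is -215/3 at x = 8.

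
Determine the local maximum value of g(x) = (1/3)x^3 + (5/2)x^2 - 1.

119/6

g'(x) = x^2 + 5x. Setting g'(x) = 0 gives x ∈ {-5, 0}.
Since g''(x) = 2x + 5, we get g''(-5) = -5 < 0 ⇒ local maximum; g''(0) = 5 > 0 ⇒ local minimum.
So the local maximum value is g(-5) = 119/6.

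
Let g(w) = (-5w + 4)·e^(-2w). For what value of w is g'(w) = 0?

13/10

By the product rule, g'(w) = (10w - 13)·e^(-2w). Since e^(-2w) > 0, the only critical point is w = 13/10.
g''(13/10) has the same sign as 10 > 0, so this is a local minimum.
g(13/10) = (-5/2)·e^(-13/5) ≈ -0.1857.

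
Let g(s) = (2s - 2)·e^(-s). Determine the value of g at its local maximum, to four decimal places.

Differentiating with the product rule gives g'(s) = (-2s + 4)·e^(-s). Since e^(-s) > 0, the only critical point is s = 2.
g''(2) has the same sign as -2 < 0, so this is a local maximum.
g(2) = (2)·e^(-2) ≈ 0.2707.

0.2707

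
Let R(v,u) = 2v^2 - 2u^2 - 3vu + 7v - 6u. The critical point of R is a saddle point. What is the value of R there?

∂R/∂v = 4v - 3u + 7 = 0 and ∂R/∂u = -3v - 4u - 6 = 0, so (v, u) = (-46/25, -3/25).
The Hessian has R_{vv} = 4, R_{uu} = -4, R_{vu} = -3, giving D = -25 < 0, so the point is a saddle point.
R(-46/25, -3/25) = -152/25.

-152/25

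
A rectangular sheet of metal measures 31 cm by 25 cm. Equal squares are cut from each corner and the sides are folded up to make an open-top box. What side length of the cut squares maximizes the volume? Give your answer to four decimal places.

With cut size x, the volume is V(x) = x(31 − 2x)(25 − 2x) for 0 < x < 12.5.
V'(x) = 12x^2 − 224x + 775. Setting V'(x) = 0 gives x ≈ 4.5870 (the root in (0, 12.5)).
V''(x) = 24x − 224 is negative there, so this is the maximum; V ≈ 1584.4336.

4.5870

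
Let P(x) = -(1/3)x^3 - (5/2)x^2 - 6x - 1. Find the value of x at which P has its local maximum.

Critical points: P'(x) = -x^2 - 5x - 6 vanishes at x = -3, -2.
P''(x) = -2x - 5. P''(-3) = 1 > 0 ⇒ local minimum; P''(-2) = -1 < 0 ⇒ local maximum.
Thus P has its local maximum at x = -2, with value 11/3.

-2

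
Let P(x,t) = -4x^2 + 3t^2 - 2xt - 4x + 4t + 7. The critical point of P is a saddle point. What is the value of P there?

79/13

∂P/∂x = -8x - 2t - 4 = 0 and ∂P/∂t = -2x + 6t + 4 = 0, so (x, t) = (-4/13, -10/13).
The Hessian has P_{xx} = -8, P_{tt} = 6, P_{xt} = -2, giving D = -52 < 0, so the point is a saddle point.
P(-4/13, -10/13) = 79/13.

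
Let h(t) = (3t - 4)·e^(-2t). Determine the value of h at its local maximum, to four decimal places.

Differentiating with the product rule gives h'(t) = (-6t + 11)·e^(-2t). Since e^(-2t) > 0, the only critical point is t = 11/6.
h''(11/6) has the same sign as -6 < 0, so this is a local maximum.
h(11/6) = (3/2)·e^(-11/3) ≈ 0.0383.

0.0383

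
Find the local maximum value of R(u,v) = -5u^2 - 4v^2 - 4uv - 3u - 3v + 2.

173/64

∂R/∂u = -10u - 4v - 3 = 0 and ∂R/∂v = -4u - 8v - 3 = 0, so (u, v) = (-3/16, -9/32).
The Hessian has R_{uu} = -10, R_{vv} = -8, R_{uv} = -4, giving D = 64 > 0 with R_{uu} < 0, so the point is a local maximum.
R(-3/16, -9/32) = 173/64.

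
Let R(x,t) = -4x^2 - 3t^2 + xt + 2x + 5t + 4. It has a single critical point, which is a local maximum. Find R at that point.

310/47

∂R/∂x = -8x + t + 2 = 0 and ∂R/∂t = x - 6t + 5 = 0, so (x, t) = (17/47, 42/47).
The Hessian has R_{xx} = -8, R_{tt} = -6, R_{xt} = 1, giving D = 47 > 0 with R_{xx} < 0, so the point is a local maximum.
R(17/47, 42/47) = 310/47.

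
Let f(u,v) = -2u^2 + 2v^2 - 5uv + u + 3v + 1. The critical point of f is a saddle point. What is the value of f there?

40/41

∂f/∂u = -4u - 5v + 1 = 0 and ∂f/∂v = -5u + 4v + 3 = 0, so (u, v) = (19/41, -7/41).
The Hessian has f_{uu} = -4, f_{vv} = 4, f_{uv} = -5, giving D = -41 < 0, so the point is a saddle point.
f(19/41, -7/41) = 40/41.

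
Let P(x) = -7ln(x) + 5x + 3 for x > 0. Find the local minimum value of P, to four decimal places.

7.6447

P'(x) = -7/x + 5 = 0 gives x = 7/5.
P''(x) = 7/x², which is positive for x > 0, so this is a local minimum.
P(7/5) = -7·ln(7/5) + 7 + 3 ≈ 7.6447.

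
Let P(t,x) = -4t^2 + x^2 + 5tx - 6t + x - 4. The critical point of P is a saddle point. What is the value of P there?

-102/41

∂P/∂t = -8t + 5x - 6 = 0 and ∂P/∂x = 5t + 2x + 1 = 0, so (t, x) = (-17/41, 22/41).
The Hessian has P_{tt} = -8, P_{xx} = 2, P_{tx} = 5, giving D = -41 < 0, so the point is a saddle point.
P(-17/41, 22/41) = -102/41.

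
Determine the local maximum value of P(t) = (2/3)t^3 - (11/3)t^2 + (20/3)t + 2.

487/81

Critical points: P'(t) = 2t^2 - (22/3)t + 20/3 vanishes at t = 5/3, 2.
Second-derivative test with P''(t) = 4t - 22/3: P''(5/3) = -2/3 < 0 ⇒ local maximum; P''(2) = 2/3 > 0 ⇒ local minimum.
The local maximum is P(5/3) = 487/81.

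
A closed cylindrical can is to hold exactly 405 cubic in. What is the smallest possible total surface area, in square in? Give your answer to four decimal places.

With radius r and height h, πr²h = 405 so h = 405/(πr²), and S(r) = 2πr² + 2πrh = 2πr² + 2·405/r.
S'(r) = 4πr − 2·405/r² = 0 ⇒ r³ = 405/(2π), so r ≈ 4.0095 and h = 2r ≈ 8.0190.
S''(r) = 4π + 4·405/r³ > 0, so this is the minimum; S ≈ 303.0293.

303.0293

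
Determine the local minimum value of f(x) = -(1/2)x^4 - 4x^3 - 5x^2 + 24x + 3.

f'(x) = -2x^3 - 12x^2 - 10x + 24. Setting f'(x) = 0 gives x ∈ {-4, -3, 1}.
Since f''(x) = -6x^2 - 24x - 10, we get f''(-4) = -10 < 0 ⇒ local maximum; f''(-3) = 8 > 0 ⇒ local minimum; f''(1) = -40 < 0 ⇒ local maximum.
Thus f has its local minimum at x = -3, with value -93/2.

-93/2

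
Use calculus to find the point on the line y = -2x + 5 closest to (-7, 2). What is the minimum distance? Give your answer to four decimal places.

Minimize D(x)^2 = (x + 7)^2 + (-2x + 3)^2.
d/dx[D^2] = 2(x + 7) + 2·(-2)·(-2x + 3) = 0 ⇒ x = -1/5.
Then y = 27/5 and the distance is √(289/5) ≈ 7.6026.

7.6026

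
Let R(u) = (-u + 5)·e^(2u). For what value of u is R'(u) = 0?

9/2

By the product rule, R'(u) = (-2u + 9)·e^(2u). Since e^(2u) > 0, the only critical point is u = 9/2.
R''(9/2) has the same sign as -2 < 0, so this is a local maximum.
R(9/2) = (1/2)·e^(9) ≈ 4051.5420.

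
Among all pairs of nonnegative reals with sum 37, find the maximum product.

With x + y = 37, the product is P(x) = x(37 − x).
P'(x) = 37 − 2x = 0 gives x = 37/2; P'' = −2 < 0, so this is the maximum.
P = 37/2·37/2 = 1369/4.

1369/4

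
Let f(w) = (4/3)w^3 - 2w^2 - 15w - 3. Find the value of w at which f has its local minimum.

5/2

Critical points: f'(w) = 4w^2 - 4w - 15 vanishes at w = -3/2, 5/2.
Since f''(w) = 8w - 4, we get f''(-3/2) = -16 < 0 ⇒ local maximum; f''(5/2) = 16 > 0 ⇒ local minimum.
Thus f has its local minimum at w = 5/2, with value -193/6.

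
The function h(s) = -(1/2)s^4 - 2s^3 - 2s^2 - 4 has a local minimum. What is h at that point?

h'(s) = -2s^3 - 6s^2 - 4s. Setting h'(s) = 0 gives s ∈ {-2, -1, 0}.
h''(s) = -6s^2 - 12s - 4. h''(-2) = -4 < 0 ⇒ local maximum; h''(-1) = 2 > 0 ⇒ local minimum; h''(0) = -4 < 0 ⇒ local maximum.
So the local minimum value is h(-1) = -9/2.

-9/2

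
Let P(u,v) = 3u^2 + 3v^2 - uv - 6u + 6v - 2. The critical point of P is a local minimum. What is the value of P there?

∂P/∂u = 6u - v - 6 = 0 and ∂P/∂v = -u + 6v + 6 = 0, so (u, v) = (6/7, -6/7).
The Hessian has P_{uu} = 6, P_{vv} = 6, P_{uv} = -1, giving D = 35 > 0 with P_{uu} > 0, so the point is a local minimum.
P(6/7, -6/7) = -50/7.

-50/7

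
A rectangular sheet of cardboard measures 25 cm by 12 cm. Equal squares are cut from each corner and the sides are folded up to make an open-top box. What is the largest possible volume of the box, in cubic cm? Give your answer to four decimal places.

350.1428

With cut size x, the volume is V(x) = x(25 − 2x)(12 − 2x) for 0 < x < 6.
V'(x) = 12x^2 − 148x + 300. Setting V'(x) = 0 gives x ≈ 2.5573 (the root in (0, 6)).
V''(x) = 24x − 148 is negative there, so this is the maximum; V ≈ 350.1428.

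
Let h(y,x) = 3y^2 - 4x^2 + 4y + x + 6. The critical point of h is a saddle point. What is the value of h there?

227/48

∂h/∂y = 6y + 4 = 0 and ∂h/∂x = -8x + 1 = 0, so (y, x) = (-2/3, 1/8).
The Hessian has h_{yy} = 6, h_{xx} = -8, h_{yx} = 0, giving D = -48 < 0, so the point is a saddle point.
h(-2/3, 1/8) = 227/48.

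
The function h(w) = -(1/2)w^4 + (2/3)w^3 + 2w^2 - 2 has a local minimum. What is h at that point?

Critical points: h'(w) = -2w^3 + 2w^2 + 4w vanishes at w = -1, 0, 2.
Since h''(w) = -6w^2 + 4w + 4, we get h''(-1) = -6 < 0 ⇒ local maximum; h''(0) = 4 > 0 ⇒ local minimum; h''(2) = -12 < 0 ⇒ local maximum.
Thus h has its local minimum at w = 0, with value -2.

-2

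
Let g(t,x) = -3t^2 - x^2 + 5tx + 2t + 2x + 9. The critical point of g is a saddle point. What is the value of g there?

81/13

∂g/∂t = -6t + 5x + 2 = 0 and ∂g/∂x = 5t - 2x + 2 = 0, so (t, x) = (-14/13, -22/13).
The Hessian has g_{tt} = -6, g_{xx} = -2, g_{tx} = 5, giving D = -13 < 0, so the point is a saddle point.
g(-14/13, -22/13) = 81/13.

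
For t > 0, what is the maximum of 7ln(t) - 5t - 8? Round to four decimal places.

-12.6447

R'(t) = 7/t − 5 = 0 gives t = 7/5.
R''(t) = -7/t², which is negative for t > 0, so this is a local maximum.
R(7/5) = 7·ln(7/5) - 7 - 8 ≈ -12.6447.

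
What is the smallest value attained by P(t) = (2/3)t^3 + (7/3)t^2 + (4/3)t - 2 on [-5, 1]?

-101/3

The derivative is 2t^2 + (14/3)t + 4/3, which vanishes at t = -2 and t = -1/3.
Evaluating at the critical points and endpoints: P(-5) = -101/3; P(-2) = -2/3; P(-1/3) = -179/81; P(1) = 7/3.
Hence the absolute minimum is -101/3 at t = -5.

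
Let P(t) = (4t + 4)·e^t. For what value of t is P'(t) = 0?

Differentiating with the product rule gives P'(t) = (4t + 8)·e^t. Since e^t > 0, the only critical point is t = -2.
P''(-2) has the same sign as 4 > 0, so this is a local minimum.
P(-2) = (-4)·e^(-2) ≈ -0.5413.

-2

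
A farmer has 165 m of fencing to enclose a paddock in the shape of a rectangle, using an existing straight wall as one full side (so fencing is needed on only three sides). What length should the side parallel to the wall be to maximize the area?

165/2

Let the sides perpendicular to the wall have length x and the parallel side y, so 2x + y = 165 and the area is A = xy = x(165 − 2x).
A'(x) = 165 − 4x = 0 gives x = 165/4, and A''(x) = −4 < 0 confirms a maximum.
Then y = 165 − 2·165/4 = 165/2 and A = 27225/8.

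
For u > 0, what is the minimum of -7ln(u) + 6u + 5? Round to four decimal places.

h'(u) = -7/u + 6 = 0 gives u = 7/6.
h''(u) = 7/u², which is positive for u > 0, so this is a local minimum.
h(7/6) = -7·ln(7/6) + 7 + 5 ≈ 10.9209.

10.9209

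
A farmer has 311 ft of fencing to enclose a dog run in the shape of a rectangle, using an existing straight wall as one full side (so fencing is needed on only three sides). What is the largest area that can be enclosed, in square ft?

96721/8

Let the sides perpendicular to the wall have length x and the parallel side y, so 2x + y = 311 and the area is A = xy = x(311 − 2x).
A'(x) = 311 − 4x = 0 gives x = 311/4, and A''(x) = −4 < 0 confirms a maximum.
Then y = 311 − 2·311/4 = 311/2 and A = 96721/8.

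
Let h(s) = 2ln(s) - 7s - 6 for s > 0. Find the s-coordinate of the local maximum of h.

h'(s) = 2/s − 7 = 0 gives s = 2/7.
h''(s) = -2/s², which is negative for s > 0, so this is a local maximum.
h(2/7) = 2·ln(2/7) - 2 - 6 ≈ -10.5055.

2/7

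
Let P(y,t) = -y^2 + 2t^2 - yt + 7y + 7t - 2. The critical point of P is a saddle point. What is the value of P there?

∂P/∂y = -2y - t + 7 = 0 and ∂P/∂t = -y + 4t + 7 = 0, so (y, t) = (35/9, -7/9).
The Hessian has P_{yy} = -2, P_{tt} = 4, P_{yt} = -1, giving D = -9 < 0, so the point is a saddle point.
P(35/9, -7/9) = 80/9.

80/9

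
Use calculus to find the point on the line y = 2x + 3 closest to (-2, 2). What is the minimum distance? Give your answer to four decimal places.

Minimize D(x)^2 = (x + 2)^2 + (2x + 1)^2.
d/dx[D^2] = 2(x + 2) + 2·2·(2x + 1) = 0 ⇒ x = -4/5.
Then y = 7/5 and the distance is √(9/5) ≈ 1.3416.

1.3416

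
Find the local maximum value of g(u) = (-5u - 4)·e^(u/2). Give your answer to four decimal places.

2.4660

g'(u) = (-5)·e^(u/2) + (-5u - 4)·(1/2)·e^(u/2) = (-(5/2)u - 7)·e^(u/2). Since e^(u/2) > 0, the only critical point is u = -14/5.
g''(-14/5) has the same sign as -5/2 < 0, so this is a local maximum.
g(-14/5) = (10)·e^(-7/5) ≈ 2.4660.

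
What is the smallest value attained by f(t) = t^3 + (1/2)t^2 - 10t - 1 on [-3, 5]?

-629/54

The derivative is 3t^2 + t - 10, which vanishes at t = -2 and t = 5/3.
Compare values at every candidate in [-3, 5]: f(-3) = 13/2; f(-2) = 13; f(5/3) = -629/54; f(5) = 173/2.
So the minimum is f(5/3) = -629/54.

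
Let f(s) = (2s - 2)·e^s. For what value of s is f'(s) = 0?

By the product rule, f'(s) = (2s)·e^s. Since e^s > 0, the only critical point is s = 0.
f''(0) has the same sign as 2 > 0, so this is a local minimum.
f(0) = (-2)·e^(0) ≈ -2.0000.

0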